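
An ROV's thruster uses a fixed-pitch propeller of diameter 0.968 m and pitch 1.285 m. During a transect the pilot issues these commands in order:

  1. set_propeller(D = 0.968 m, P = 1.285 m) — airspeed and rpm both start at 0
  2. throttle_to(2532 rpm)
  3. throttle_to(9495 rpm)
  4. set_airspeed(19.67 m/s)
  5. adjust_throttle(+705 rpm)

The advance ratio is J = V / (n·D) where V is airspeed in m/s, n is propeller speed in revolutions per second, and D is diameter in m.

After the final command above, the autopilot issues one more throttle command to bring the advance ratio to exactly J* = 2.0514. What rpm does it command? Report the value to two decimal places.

rpm = 594.33

set_propeller: D = 0.968 m, P = 1.285 m (p = P/D = 1.327479); state ← (V=0, rpm=0)
throttle_to(2532): rpm ← 2532
throttle_to(9495): rpm ← 9495
set_airspeed(19.67): V ← 19.67 m/s
adjust_throttle(+705): rpm ← 9495 +705 = 10200
final state: V = 19.67 m/s, rpm = 10200 → n = rpm/60 = 170.000000 rev/s
target J* = 2.0514; solve J* = V/(n·D) for n: n = V/(J*·D) = 19.67/(2.0514 × 0.968) = 9.905551 rev/s
rpm = 60·n = 594.333078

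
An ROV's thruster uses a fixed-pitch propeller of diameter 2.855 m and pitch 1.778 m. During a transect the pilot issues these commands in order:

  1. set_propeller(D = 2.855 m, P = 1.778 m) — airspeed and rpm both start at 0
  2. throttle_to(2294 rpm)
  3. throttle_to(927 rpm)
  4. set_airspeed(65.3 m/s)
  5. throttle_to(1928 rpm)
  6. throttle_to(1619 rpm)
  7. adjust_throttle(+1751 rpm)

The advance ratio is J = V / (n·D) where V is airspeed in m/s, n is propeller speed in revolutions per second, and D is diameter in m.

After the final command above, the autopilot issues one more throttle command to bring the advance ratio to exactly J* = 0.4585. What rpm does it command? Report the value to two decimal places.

rpm = 2993.08

set_propeller: D = 2.855 m, P = 1.778 m (p = P/D = 0.622767); state ← (V=0, rpm=0)
throttle_to(2294): rpm ← 2294
throttle_to(927): rpm ← 927
set_airspeed(65.3): V ← 65.3 m/s
throttle_to(1928): rpm ← 1928
throttle_to(1619): rpm ← 1619
adjust_throttle(+1751): rpm ← 1619 +1751 = 3370
final state: V = 65.3 m/s, rpm = 3370 → n = rpm/60 = 56.166667 rev/s
target J* = 0.4585; solve J* = V/(n·D) for n: n = V/(J*·D) = 65.3/(0.4585 × 2.855) = 49.884742 rev/s
rpm = 60·n = 2993.084508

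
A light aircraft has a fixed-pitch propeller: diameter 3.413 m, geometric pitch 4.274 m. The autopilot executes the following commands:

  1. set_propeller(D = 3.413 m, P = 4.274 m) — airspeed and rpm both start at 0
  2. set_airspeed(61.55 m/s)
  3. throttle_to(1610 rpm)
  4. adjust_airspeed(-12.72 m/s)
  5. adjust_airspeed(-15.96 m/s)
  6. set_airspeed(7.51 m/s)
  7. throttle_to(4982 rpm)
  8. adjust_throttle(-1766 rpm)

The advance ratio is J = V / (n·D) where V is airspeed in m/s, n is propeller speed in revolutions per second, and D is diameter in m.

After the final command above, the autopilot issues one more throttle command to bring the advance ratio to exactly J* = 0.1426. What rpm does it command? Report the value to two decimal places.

rpm = 925.84

set_propeller: D = 3.413 m, P = 4.274 m (p = P/D = 1.252271); state ← (V=0, rpm=0)
set_airspeed(61.55): V ← 61.55 m/s
throttle_to(1610): rpm ← 1610
adjust_airspeed(-12.72): V ← 61.55 -12.72 = 48.83 m/s
adjust_airspeed(-15.96): V ← 48.83 -15.96 = 32.87 m/s
set_airspeed(7.51): V ← 7.51 m/s
throttle_to(4982): rpm ← 4982
adjust_throttle(-1766): rpm ← 4982 -1766 = 3216
final state: V = 7.51 m/s, rpm = 3216 → n = rpm/60 = 53.600000 rev/s
target J* = 0.1426; solve J* = V/(n·D) for n: n = V/(J*·D) = 7.51/(0.1426 × 3.413) = 15.430647 rev/s
rpm = 60·n = 925.838792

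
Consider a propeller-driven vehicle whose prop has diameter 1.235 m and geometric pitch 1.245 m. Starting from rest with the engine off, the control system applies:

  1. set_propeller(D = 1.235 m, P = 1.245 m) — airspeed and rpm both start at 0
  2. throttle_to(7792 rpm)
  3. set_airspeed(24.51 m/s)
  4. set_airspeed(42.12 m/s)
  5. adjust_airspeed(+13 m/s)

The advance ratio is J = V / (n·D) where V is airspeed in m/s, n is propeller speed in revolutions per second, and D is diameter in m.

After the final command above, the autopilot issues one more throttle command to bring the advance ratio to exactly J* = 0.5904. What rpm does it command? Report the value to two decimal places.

rpm = 4535.73

set_propeller: D = 1.235 m, P = 1.245 m (p = P/D = 1.008097); state ← (V=0, rpm=0)
throttle_to(7792): rpm ← 7792
set_airspeed(24.51): V ← 24.51 m/s
set_airspeed(42.12): V ← 42.12 m/s
adjust_airspeed(+13): V ← 42.12 +13 = 55.12 m/s
final state: V = 55.12 m/s, rpm = 7792 → n = rpm/60 = 129.866667 rev/s
target J* = 0.5904; solve J* = V/(n·D) for n: n = V/(J*·D) = 55.12/(0.5904 × 1.235) = 75.595493 rev/s
rpm = 60·n = 4535.729568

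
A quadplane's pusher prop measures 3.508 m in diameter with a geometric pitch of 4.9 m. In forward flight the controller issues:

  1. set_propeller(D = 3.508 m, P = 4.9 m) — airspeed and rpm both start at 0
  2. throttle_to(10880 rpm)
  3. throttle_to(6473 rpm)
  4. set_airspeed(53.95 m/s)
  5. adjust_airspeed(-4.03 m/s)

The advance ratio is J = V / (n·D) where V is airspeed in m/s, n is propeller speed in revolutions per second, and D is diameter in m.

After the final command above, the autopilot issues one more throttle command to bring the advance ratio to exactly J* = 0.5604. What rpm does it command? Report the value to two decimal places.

set_propeller: D = 3.508 m, P = 4.9 m (p = P/D = 1.396807); state ← (V=0, rpm=0)
throttle_to(10880): rpm ← 10880
throttle_to(6473): rpm ← 6473
set_airspeed(53.95): V ← 53.95 m/s
adjust_airspeed(-4.03): V ← 53.95 -4.03 = 49.92 m/s
final state: V = 49.92 m/s, rpm = 6473 → n = rpm/60 = 107.883333 rev/s
target J* = 0.5604; solve J* = V/(n·D) for n: n = V/(J*·D) = 49.92/(0.5604 × 3.508) = 25.393167 rev/s
rpm = 60·n = 1523.590008

rpm = 1523.59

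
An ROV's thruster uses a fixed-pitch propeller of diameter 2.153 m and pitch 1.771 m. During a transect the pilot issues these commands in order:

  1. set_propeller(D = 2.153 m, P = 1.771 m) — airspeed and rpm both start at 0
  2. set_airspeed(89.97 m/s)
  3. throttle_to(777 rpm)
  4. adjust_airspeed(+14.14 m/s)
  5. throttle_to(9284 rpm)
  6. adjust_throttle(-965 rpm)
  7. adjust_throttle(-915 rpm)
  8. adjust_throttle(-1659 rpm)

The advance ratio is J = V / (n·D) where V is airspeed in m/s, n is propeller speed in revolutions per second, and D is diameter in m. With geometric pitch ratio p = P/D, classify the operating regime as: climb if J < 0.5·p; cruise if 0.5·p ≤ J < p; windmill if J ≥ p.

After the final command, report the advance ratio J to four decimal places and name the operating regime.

J = 0.5050, regime = cruise

set_propeller: D = 2.153 m, P = 1.771 m (p = P/D = 0.822573); state ← (V=0, rpm=0)
set_airspeed(89.97): V ← 89.97 m/s
throttle_to(777): rpm ← 777
adjust_airspeed(+14.14): V ← 89.97 +14.14 = 104.11 m/s
throttle_to(9284): rpm ← 9284
adjust_throttle(-965): rpm ← 9284 -965 = 8319
adjust_throttle(-915): rpm ← 8319 -915 = 7404
adjust_throttle(-1659): rpm ← 7404 -1659 = 5745
final state: V = 104.11 m/s, rpm = 5745 → n = rpm/60 = 95.750000 rev/s
J = V / (n·D) = 104.11 / (95.750000 × 2.153) = 0.505021
regime bands: climb J<0.4113 | cruise [0.4113, 0.8226) | windmill J≥0.8226
J = 0.5050 → cruise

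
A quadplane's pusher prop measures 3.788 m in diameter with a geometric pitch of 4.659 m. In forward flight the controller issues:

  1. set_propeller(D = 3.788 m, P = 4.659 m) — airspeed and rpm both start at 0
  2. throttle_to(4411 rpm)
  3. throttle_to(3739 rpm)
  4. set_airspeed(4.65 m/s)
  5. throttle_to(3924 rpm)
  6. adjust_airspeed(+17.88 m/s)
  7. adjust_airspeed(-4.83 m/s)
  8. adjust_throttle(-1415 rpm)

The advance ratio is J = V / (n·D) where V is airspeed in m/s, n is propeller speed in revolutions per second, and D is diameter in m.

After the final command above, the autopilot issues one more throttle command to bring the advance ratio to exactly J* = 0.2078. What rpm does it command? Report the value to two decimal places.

rpm = 1349.18

set_propeller: D = 3.788 m, P = 4.659 m (p = P/D = 1.229937); state ← (V=0, rpm=0)
throttle_to(4411): rpm ← 4411
throttle_to(3739): rpm ← 3739
set_airspeed(4.65): V ← 4.65 m/s
throttle_to(3924): rpm ← 3924
adjust_airspeed(+17.88): V ← 4.65 +17.88 = 22.53 m/s
adjust_airspeed(-4.83): V ← 22.53 -4.83 = 17.7 m/s
adjust_throttle(-1415): rpm ← 3924 -1415 = 2509
final state: V = 17.7 m/s, rpm = 2509 → n = rpm/60 = 41.816667 rev/s
target J* = 0.2078; solve J* = V/(n·D) for n: n = V/(J*·D) = 17.7/(0.2078 × 3.788) = 22.486287 rev/s
rpm = 60·n = 1349.177231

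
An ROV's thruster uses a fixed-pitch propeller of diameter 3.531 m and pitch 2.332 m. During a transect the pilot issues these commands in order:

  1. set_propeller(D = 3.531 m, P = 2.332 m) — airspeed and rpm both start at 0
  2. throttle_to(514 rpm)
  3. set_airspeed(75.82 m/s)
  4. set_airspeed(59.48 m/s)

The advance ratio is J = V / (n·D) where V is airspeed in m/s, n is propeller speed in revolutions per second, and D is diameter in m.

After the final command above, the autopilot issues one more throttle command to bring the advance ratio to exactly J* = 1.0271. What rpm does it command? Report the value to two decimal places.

rpm = 984.04

set_propeller: D = 3.531 m, P = 2.332 m (p = P/D = 0.660436); state ← (V=0, rpm=0)
throttle_to(514): rpm ← 514
set_airspeed(75.82): V ← 75.82 m/s
set_airspeed(59.48): V ← 59.48 m/s
final state: V = 59.48 m/s, rpm = 514 → n = rpm/60 = 8.566667 rev/s
target J* = 1.0271; solve J* = V/(n·D) for n: n = V/(J*·D) = 59.48/(1.0271 × 3.531) = 16.400629 rev/s
rpm = 60·n = 984.037759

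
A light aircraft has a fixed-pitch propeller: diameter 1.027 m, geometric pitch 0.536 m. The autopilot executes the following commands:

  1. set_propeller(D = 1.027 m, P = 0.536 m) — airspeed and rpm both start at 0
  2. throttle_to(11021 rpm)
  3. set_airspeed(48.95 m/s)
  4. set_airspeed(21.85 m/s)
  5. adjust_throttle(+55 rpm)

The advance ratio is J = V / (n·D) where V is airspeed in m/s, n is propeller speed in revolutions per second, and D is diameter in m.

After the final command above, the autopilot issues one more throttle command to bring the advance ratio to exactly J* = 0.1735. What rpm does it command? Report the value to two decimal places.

rpm = 7357.54

set_propeller: D = 1.027 m, P = 0.536 m (p = P/D = 0.521908); state ← (V=0, rpm=0)
throttle_to(11021): rpm ← 11021
set_airspeed(48.95): V ← 48.95 m/s
set_airspeed(21.85): V ← 21.85 m/s
adjust_throttle(+55): rpm ← 11021 +55 = 11076
final state: V = 21.85 m/s, rpm = 11076 → n = rpm/60 = 184.600000 rev/s
target J* = 0.1735; solve J* = V/(n·D) for n: n = V/(J*·D) = 21.85/(0.1735 × 1.027) = 122.625705 rev/s
rpm = 60·n = 7357.542323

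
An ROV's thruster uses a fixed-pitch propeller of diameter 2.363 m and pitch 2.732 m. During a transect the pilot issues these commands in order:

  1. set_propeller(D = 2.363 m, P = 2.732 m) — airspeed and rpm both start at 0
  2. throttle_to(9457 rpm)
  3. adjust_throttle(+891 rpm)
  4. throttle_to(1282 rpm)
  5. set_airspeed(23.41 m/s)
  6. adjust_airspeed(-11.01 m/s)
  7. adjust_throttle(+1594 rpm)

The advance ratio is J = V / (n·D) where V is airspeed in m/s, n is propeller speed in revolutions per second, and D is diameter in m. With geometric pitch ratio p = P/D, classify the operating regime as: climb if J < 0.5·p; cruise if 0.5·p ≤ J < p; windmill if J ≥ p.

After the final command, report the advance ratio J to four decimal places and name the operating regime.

J = 0.1095, regime = climb

set_propeller: D = 2.363 m, P = 2.732 m (p = P/D = 1.156157); state ← (V=0, rpm=0)
throttle_to(9457): rpm ← 9457
adjust_throttle(+891): rpm ← 9457 +891 = 10348
throttle_to(1282): rpm ← 1282
set_airspeed(23.41): V ← 23.41 m/s
adjust_airspeed(-11.01): V ← 23.41 -11.01 = 12.4 m/s
adjust_throttle(+1594): rpm ← 1282 +1594 = 2876
final state: V = 12.4 m/s, rpm = 2876 → n = rpm/60 = 47.933333 rev/s
J = V / (n·D) = 12.4 / (47.933333 × 2.363) = 0.109476
regime bands: climb J<0.5781 | cruise [0.5781, 1.1562) | windmill J≥1.1562
J = 0.1095 → climb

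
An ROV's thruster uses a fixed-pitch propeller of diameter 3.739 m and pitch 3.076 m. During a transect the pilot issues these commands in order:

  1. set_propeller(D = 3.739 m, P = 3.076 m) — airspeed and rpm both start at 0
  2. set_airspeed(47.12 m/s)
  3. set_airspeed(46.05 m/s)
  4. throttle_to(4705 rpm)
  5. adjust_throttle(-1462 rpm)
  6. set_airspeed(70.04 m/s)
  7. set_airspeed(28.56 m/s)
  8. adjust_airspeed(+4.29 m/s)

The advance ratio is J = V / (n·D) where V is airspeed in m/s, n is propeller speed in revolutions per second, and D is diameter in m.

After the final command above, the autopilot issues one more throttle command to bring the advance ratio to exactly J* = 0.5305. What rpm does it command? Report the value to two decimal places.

set_propeller: D = 3.739 m, P = 3.076 m (p = P/D = 0.822680); state ← (V=0, rpm=0)
set_airspeed(47.12): V ← 47.12 m/s
set_airspeed(46.05): V ← 46.05 m/s
throttle_to(4705): rpm ← 4705
adjust_throttle(-1462): rpm ← 4705 -1462 = 3243
set_airspeed(70.04): V ← 70.04 m/s
set_airspeed(28.56): V ← 28.56 m/s
adjust_airspeed(+4.29): V ← 28.56 +4.29 = 32.85 m/s
final state: V = 32.85 m/s, rpm = 3243 → n = rpm/60 = 54.050000 rev/s
target J* = 0.5305; solve J* = V/(n·D) for n: n = V/(J*·D) = 32.85/(0.5305 × 3.739) = 16.561304 rev/s
rpm = 60·n = 993.678220

rpm = 993.68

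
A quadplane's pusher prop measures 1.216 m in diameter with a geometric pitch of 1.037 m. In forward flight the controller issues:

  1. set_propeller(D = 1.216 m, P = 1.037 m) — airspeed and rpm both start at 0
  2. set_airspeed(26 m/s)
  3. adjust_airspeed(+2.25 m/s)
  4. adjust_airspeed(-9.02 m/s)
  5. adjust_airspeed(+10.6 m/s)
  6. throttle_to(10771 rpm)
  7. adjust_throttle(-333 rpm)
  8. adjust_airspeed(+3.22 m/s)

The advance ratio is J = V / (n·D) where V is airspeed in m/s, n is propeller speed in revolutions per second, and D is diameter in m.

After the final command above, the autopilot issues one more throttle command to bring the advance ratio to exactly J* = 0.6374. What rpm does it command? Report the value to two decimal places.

set_propeller: D = 1.216 m, P = 1.037 m (p = P/D = 0.852796); state ← (V=0, rpm=0)
set_airspeed(26): V ← 26 m/s
adjust_airspeed(+2.25): V ← 26 +2.25 = 28.25 m/s
adjust_airspeed(-9.02): V ← 28.25 -9.02 = 19.23 m/s
adjust_airspeed(+10.6): V ← 19.23 +10.6 = 29.83 m/s
throttle_to(10771): rpm ← 10771
adjust_throttle(-333): rpm ← 10771 -333 = 10438
adjust_airspeed(+3.22): V ← 29.83 +3.22 = 33.05 m/s
final state: V = 33.05 m/s, rpm = 10438 → n = rpm/60 = 173.966667 rev/s
target J* = 0.6374; solve J* = V/(n·D) for n: n = V/(J*·D) = 33.05/(0.6374 × 1.216) = 42.640848 rev/s
rpm = 60·n = 2558.450861

rpm = 2558.45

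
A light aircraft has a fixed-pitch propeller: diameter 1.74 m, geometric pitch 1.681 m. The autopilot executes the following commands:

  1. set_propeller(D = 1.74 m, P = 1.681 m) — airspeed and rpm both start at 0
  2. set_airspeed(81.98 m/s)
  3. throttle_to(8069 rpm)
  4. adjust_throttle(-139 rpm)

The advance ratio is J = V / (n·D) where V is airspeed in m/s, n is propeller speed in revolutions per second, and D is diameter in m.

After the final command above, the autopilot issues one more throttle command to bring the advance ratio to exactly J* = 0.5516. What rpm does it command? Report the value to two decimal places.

set_propeller: D = 1.74 m, P = 1.681 m (p = P/D = 0.966092); state ← (V=0, rpm=0)
set_airspeed(81.98): V ← 81.98 m/s
throttle_to(8069): rpm ← 8069
adjust_throttle(-139): rpm ← 8069 -139 = 7930
final state: V = 81.98 m/s, rpm = 7930 → n = rpm/60 = 132.166667 rev/s
target J* = 0.5516; solve J* = V/(n·D) for n: n = V/(J*·D) = 81.98/(0.5516 × 1.74) = 85.415052 rev/s
rpm = 60·n = 5124.903103

rpm = 5124.90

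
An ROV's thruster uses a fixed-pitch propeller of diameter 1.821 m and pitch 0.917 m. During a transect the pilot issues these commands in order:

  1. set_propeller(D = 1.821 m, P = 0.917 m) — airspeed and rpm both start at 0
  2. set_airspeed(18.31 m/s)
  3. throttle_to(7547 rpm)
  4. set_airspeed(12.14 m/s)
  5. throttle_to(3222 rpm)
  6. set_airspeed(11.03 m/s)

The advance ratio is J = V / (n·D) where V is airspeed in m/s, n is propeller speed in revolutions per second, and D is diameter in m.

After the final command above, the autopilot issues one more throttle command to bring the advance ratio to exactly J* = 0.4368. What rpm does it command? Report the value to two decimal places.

set_propeller: D = 1.821 m, P = 0.917 m (p = P/D = 0.503569); state ← (V=0, rpm=0)
set_airspeed(18.31): V ← 18.31 m/s
throttle_to(7547): rpm ← 7547
set_airspeed(12.14): V ← 12.14 m/s
throttle_to(3222): rpm ← 3222
set_airspeed(11.03): V ← 11.03 m/s
final state: V = 11.03 m/s, rpm = 3222 → n = rpm/60 = 53.700000 rev/s
target J* = 0.4368; solve J* = V/(n·D) for n: n = V/(J*·D) = 11.03/(0.4368 × 1.821) = 13.867013 rev/s
rpm = 60·n = 832.020807

rpm = 832.02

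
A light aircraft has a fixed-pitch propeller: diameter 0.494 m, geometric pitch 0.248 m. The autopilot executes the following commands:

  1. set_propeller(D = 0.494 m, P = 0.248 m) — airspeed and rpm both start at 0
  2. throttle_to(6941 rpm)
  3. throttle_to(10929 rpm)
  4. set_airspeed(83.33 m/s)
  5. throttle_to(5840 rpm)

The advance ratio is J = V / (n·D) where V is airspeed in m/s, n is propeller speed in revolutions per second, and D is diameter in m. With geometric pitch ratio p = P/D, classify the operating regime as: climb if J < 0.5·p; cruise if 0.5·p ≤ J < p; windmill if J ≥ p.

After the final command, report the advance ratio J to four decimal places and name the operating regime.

set_propeller: D = 0.494 m, P = 0.248 m (p = P/D = 0.502024); state ← (V=0, rpm=0)
throttle_to(6941): rpm ← 6941
throttle_to(10929): rpm ← 10929
set_airspeed(83.33): V ← 83.33 m/s
throttle_to(5840): rpm ← 5840
final state: V = 83.33 m/s, rpm = 5840 → n = rpm/60 = 97.333333 rev/s
J = V / (n·D) = 83.33 / (97.333333 × 0.494) = 1.733057
regime bands: climb J<0.2510 | cruise [0.2510, 0.5020) | windmill J≥0.5020
J = 1.7331 → windmill

J = 1.7331, regime = windmill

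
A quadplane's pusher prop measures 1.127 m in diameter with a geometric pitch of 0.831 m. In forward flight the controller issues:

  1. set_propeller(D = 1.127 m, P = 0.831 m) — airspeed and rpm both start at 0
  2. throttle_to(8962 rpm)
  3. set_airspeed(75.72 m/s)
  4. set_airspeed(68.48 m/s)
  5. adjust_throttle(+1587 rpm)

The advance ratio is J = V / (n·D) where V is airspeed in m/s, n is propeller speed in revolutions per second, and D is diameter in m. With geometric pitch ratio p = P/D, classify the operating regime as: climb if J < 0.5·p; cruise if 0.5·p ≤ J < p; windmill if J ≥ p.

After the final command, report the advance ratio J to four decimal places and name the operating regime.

J = 0.3456, regime = climb

set_propeller: D = 1.127 m, P = 0.831 m (p = P/D = 0.737356); state ← (V=0, rpm=0)
throttle_to(8962): rpm ← 8962
set_airspeed(75.72): V ← 75.72 m/s
set_airspeed(68.48): V ← 68.48 m/s
adjust_throttle(+1587): rpm ← 8962 +1587 = 10549
final state: V = 68.48 m/s, rpm = 10549 → n = rpm/60 = 175.816667 rev/s
J = V / (n·D) = 68.48 / (175.816667 × 1.127) = 0.345605
regime bands: climb J<0.3687 | cruise [0.3687, 0.7374) | windmill J≥0.7374
J = 0.3456 → climb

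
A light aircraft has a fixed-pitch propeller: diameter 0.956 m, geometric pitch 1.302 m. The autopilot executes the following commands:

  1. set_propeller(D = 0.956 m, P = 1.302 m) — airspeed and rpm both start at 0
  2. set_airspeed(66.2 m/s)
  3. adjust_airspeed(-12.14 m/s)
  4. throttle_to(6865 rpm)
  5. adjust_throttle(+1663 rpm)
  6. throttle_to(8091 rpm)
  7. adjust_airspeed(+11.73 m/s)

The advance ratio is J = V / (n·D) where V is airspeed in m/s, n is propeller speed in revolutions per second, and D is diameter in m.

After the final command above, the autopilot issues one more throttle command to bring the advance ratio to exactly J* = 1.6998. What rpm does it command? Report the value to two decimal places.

rpm = 2429.16

set_propeller: D = 0.956 m, P = 1.302 m (p = P/D = 1.361925); state ← (V=0, rpm=0)
set_airspeed(66.2): V ← 66.2 m/s
adjust_airspeed(-12.14): V ← 66.2 -12.14 = 54.06 m/s
throttle_to(6865): rpm ← 6865
adjust_throttle(+1663): rpm ← 6865 +1663 = 8528
throttle_to(8091): rpm ← 8091
adjust_airspeed(+11.73): V ← 54.06 +11.73 = 65.79 m/s
final state: V = 65.79 m/s, rpm = 8091 → n = rpm/60 = 134.850000 rev/s
target J* = 1.6998; solve J* = V/(n·D) for n: n = V/(J*·D) = 65.79/(1.6998 × 0.956) = 40.485935 rev/s
rpm = 60·n = 2429.156076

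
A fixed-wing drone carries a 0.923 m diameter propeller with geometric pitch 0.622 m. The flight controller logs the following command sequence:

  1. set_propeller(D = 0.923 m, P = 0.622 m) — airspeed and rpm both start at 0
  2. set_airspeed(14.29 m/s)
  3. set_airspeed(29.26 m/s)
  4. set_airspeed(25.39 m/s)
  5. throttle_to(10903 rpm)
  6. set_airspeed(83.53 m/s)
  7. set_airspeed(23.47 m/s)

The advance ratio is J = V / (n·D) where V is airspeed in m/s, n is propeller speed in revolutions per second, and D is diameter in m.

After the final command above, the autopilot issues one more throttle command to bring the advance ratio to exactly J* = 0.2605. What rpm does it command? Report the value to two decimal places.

rpm = 5856.73

set_propeller: D = 0.923 m, P = 0.622 m (p = P/D = 0.673889); state ← (V=0, rpm=0)
set_airspeed(14.29): V ← 14.29 m/s
set_airspeed(29.26): V ← 29.26 m/s
set_airspeed(25.39): V ← 25.39 m/s
throttle_to(10903): rpm ← 10903
set_airspeed(83.53): V ← 83.53 m/s
set_airspeed(23.47): V ← 23.47 m/s
final state: V = 23.47 m/s, rpm = 10903 → n = rpm/60 = 181.716667 rev/s
target J* = 0.2605; solve J* = V/(n·D) for n: n = V/(J*·D) = 23.47/(0.2605 × 0.923) = 97.612101 rev/s
rpm = 60·n = 5856.726064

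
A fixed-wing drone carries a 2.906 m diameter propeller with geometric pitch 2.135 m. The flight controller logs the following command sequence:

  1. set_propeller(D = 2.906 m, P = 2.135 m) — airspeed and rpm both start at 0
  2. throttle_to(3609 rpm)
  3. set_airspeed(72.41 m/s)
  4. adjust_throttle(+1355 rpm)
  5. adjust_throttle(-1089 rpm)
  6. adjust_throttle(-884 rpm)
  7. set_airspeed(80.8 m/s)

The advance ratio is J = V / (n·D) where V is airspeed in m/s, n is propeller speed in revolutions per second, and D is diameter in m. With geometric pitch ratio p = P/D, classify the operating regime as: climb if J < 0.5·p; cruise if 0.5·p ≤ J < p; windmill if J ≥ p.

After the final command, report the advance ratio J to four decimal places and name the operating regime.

set_propeller: D = 2.906 m, P = 2.135 m (p = P/D = 0.734687); state ← (V=0, rpm=0)
throttle_to(3609): rpm ← 3609
set_airspeed(72.41): V ← 72.41 m/s
adjust_throttle(+1355): rpm ← 3609 +1355 = 4964
adjust_throttle(-1089): rpm ← 4964 -1089 = 3875
adjust_throttle(-884): rpm ← 3875 -884 = 2991
set_airspeed(80.8): V ← 80.8 m/s
final state: V = 80.8 m/s, rpm = 2991 → n = rpm/60 = 49.850000 rev/s
J = V / (n·D) = 80.8 / (49.850000 × 2.906) = 0.557764
regime bands: climb J<0.3673 | cruise [0.3673, 0.7347) | windmill J≥0.7347
J = 0.5578 → cruise

J = 0.5578, regime = cruise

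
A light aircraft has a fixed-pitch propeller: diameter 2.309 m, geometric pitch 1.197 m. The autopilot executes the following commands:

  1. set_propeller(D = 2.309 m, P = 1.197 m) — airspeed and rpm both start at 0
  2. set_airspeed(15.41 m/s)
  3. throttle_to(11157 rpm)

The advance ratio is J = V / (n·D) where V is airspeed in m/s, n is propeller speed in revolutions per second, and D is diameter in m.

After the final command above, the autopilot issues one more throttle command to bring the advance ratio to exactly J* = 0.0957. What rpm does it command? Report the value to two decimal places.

rpm = 4184.25

set_propeller: D = 2.309 m, P = 1.197 m (p = P/D = 0.518406); state ← (V=0, rpm=0)
set_airspeed(15.41): V ← 15.41 m/s
throttle_to(11157): rpm ← 11157
final state: V = 15.41 m/s, rpm = 11157 → n = rpm/60 = 185.950000 rev/s
target J* = 0.0957; solve J* = V/(n·D) for n: n = V/(J*·D) = 15.41/(0.0957 × 2.309) = 69.737563 rev/s
rpm = 60·n = 4184.253792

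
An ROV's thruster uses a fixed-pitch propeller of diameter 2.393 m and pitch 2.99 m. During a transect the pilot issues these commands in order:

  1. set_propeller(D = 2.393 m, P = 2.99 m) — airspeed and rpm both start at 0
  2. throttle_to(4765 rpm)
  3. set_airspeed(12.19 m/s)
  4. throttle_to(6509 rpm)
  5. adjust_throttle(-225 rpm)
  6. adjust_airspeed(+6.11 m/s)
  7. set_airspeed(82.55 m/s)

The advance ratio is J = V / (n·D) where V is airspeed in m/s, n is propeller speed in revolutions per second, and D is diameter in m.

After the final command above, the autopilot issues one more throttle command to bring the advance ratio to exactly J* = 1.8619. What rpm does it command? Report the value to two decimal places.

set_propeller: D = 2.393 m, P = 2.99 m (p = P/D = 1.249478); state ← (V=0, rpm=0)
throttle_to(4765): rpm ← 4765
set_airspeed(12.19): V ← 12.19 m/s
throttle_to(6509): rpm ← 6509
adjust_throttle(-225): rpm ← 6509 -225 = 6284
adjust_airspeed(+6.11): V ← 12.19 +6.11 = 18.3 m/s
set_airspeed(82.55): V ← 82.55 m/s
final state: V = 82.55 m/s, rpm = 6284 → n = rpm/60 = 104.733333 rev/s
target J* = 1.8619; solve J* = V/(n·D) for n: n = V/(J*·D) = 82.55/(1.8619 × 2.393) = 18.527551 rev/s
rpm = 60·n = 1111.653085

rpm = 1111.65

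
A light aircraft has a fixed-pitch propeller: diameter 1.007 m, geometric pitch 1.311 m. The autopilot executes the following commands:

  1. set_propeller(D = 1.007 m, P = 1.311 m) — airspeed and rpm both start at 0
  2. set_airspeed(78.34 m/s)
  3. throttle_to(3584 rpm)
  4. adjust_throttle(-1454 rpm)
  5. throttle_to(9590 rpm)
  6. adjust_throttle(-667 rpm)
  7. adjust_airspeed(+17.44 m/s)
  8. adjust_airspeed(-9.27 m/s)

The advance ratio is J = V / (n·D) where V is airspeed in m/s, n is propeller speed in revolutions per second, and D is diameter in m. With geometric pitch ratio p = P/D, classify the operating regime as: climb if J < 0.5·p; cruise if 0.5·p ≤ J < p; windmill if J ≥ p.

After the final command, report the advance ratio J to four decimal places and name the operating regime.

J = 0.5777, regime = climb

set_propeller: D = 1.007 m, P = 1.311 m (p = P/D = 1.301887); state ← (V=0, rpm=0)
set_airspeed(78.34): V ← 78.34 m/s
throttle_to(3584): rpm ← 3584
adjust_throttle(-1454): rpm ← 3584 -1454 = 2130
throttle_to(9590): rpm ← 9590
adjust_throttle(-667): rpm ← 9590 -667 = 8923
adjust_airspeed(+17.44): V ← 78.34 +17.44 = 95.78 m/s
adjust_airspeed(-9.27): V ← 95.78 -9.27 = 86.51 m/s
final state: V = 86.51 m/s, rpm = 8923 → n = rpm/60 = 148.716667 rev/s
J = V / (n·D) = 86.51 / (148.716667 × 1.007) = 0.577667
regime bands: climb J<0.6509 | cruise [0.6509, 1.3019) | windmill J≥1.3019
J = 0.5777 → climb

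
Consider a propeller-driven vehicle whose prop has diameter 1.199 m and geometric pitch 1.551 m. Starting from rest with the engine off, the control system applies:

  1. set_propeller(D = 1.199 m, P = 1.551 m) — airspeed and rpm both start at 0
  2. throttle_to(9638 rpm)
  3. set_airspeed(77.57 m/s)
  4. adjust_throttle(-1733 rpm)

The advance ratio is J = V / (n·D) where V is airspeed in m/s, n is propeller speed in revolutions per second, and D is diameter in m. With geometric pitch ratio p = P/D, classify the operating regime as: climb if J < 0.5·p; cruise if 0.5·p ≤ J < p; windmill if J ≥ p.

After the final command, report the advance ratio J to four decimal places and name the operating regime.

J = 0.4910, regime = climb

set_propeller: D = 1.199 m, P = 1.551 m (p = P/D = 1.293578); state ← (V=0, rpm=0)
throttle_to(9638): rpm ← 9638
set_airspeed(77.57): V ← 77.57 m/s
adjust_throttle(-1733): rpm ← 9638 -1733 = 7905
final state: V = 77.57 m/s, rpm = 7905 → n = rpm/60 = 131.750000 rev/s
J = V / (n·D) = 77.57 / (131.750000 × 1.199) = 0.491048
regime bands: climb J<0.6468 | cruise [0.6468, 1.2936) | windmill J≥1.2936
J = 0.4910 → climb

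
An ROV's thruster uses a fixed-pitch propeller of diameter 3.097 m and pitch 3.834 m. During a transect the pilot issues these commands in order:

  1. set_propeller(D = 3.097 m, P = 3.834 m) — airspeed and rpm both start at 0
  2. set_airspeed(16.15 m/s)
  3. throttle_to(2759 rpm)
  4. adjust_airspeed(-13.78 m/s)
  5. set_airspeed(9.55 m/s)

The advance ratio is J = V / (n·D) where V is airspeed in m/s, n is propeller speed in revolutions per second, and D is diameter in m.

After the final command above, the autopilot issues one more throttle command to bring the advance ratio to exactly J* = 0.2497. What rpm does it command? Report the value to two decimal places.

rpm = 740.96

set_propeller: D = 3.097 m, P = 3.834 m (p = P/D = 1.237972); state ← (V=0, rpm=0)
set_airspeed(16.15): V ← 16.15 m/s
throttle_to(2759): rpm ← 2759
adjust_airspeed(-13.78): V ← 16.15 -13.78 = 2.37 m/s
set_airspeed(9.55): V ← 9.55 m/s
final state: V = 9.55 m/s, rpm = 2759 → n = rpm/60 = 45.983333 rev/s
target J* = 0.2497; solve J* = V/(n·D) for n: n = V/(J*·D) = 9.55/(0.2497 × 3.097) = 12.349336 rev/s
rpm = 60·n = 740.960189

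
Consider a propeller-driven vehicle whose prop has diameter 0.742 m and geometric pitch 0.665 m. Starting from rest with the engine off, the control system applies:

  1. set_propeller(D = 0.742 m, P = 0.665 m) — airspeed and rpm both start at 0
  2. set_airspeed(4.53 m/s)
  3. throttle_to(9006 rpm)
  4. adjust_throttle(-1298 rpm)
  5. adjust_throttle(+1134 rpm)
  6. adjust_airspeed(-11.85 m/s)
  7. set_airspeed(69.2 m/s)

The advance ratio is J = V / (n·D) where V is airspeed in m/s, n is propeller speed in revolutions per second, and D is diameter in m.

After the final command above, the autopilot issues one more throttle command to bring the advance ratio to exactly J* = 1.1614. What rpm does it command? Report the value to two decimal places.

rpm = 4818.05

set_propeller: D = 0.742 m, P = 0.665 m (p = P/D = 0.896226); state ← (V=0, rpm=0)
set_airspeed(4.53): V ← 4.53 m/s
throttle_to(9006): rpm ← 9006
adjust_throttle(-1298): rpm ← 9006 -1298 = 7708
adjust_throttle(+1134): rpm ← 7708 +1134 = 8842
adjust_airspeed(-11.85): V ← 4.53 -11.85 = -7.32 m/s
set_airspeed(69.2): V ← 69.2 m/s
final state: V = 69.2 m/s, rpm = 8842 → n = rpm/60 = 147.366667 rev/s
target J* = 1.1614; solve J* = V/(n·D) for n: n = V/(J*·D) = 69.2/(1.1614 × 0.742) = 80.300892 rev/s
rpm = 60·n = 4818.053497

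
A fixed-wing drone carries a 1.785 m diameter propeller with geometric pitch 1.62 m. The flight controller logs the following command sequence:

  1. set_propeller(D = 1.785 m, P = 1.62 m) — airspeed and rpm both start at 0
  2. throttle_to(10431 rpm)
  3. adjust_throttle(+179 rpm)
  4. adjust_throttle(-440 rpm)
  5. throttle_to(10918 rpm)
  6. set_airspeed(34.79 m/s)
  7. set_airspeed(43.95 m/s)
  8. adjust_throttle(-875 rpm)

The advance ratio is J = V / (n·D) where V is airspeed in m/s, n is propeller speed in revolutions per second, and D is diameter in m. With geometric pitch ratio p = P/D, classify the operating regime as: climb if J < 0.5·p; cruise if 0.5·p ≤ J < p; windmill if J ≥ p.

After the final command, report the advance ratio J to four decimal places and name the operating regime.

set_propeller: D = 1.785 m, P = 1.62 m (p = P/D = 0.907563); state ← (V=0, rpm=0)
throttle_to(10431): rpm ← 10431
adjust_throttle(+179): rpm ← 10431 +179 = 10610
adjust_throttle(-440): rpm ← 10610 -440 = 10170
throttle_to(10918): rpm ← 10918
set_airspeed(34.79): V ← 34.79 m/s
set_airspeed(43.95): V ← 43.95 m/s
adjust_throttle(-875): rpm ← 10918 -875 = 10043
final state: V = 43.95 m/s, rpm = 10043 → n = rpm/60 = 167.383333 rev/s
J = V / (n·D) = 43.95 / (167.383333 × 1.785) = 0.147099
regime bands: climb J<0.4538 | cruise [0.4538, 0.9076) | windmill J≥0.9076
J = 0.1471 → climb

J = 0.1471, regime = climb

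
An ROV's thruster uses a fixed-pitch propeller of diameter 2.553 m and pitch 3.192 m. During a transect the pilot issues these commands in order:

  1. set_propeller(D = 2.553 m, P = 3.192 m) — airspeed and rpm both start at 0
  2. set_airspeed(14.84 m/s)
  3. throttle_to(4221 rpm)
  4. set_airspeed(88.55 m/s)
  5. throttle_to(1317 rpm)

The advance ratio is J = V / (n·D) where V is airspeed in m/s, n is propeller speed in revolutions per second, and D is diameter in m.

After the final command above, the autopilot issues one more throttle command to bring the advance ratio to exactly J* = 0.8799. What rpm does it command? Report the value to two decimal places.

rpm = 2365.13

set_propeller: D = 2.553 m, P = 3.192 m (p = P/D = 1.250294); state ← (V=0, rpm=0)
set_airspeed(14.84): V ← 14.84 m/s
throttle_to(4221): rpm ← 4221
set_airspeed(88.55): V ← 88.55 m/s
throttle_to(1317): rpm ← 1317
final state: V = 88.55 m/s, rpm = 1317 → n = rpm/60 = 21.950000 rev/s
target J* = 0.8799; solve J* = V/(n·D) for n: n = V/(J*·D) = 88.55/(0.8799 × 2.553) = 39.418894 rev/s
rpm = 60·n = 2365.133630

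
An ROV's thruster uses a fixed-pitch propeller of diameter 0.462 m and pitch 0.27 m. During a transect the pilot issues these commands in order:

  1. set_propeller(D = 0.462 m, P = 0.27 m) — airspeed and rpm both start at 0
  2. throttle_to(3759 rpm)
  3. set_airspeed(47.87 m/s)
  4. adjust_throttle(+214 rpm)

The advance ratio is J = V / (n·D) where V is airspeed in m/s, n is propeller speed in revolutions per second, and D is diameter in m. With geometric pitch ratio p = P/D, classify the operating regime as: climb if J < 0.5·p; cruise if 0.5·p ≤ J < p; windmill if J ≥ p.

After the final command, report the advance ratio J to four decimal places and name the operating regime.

set_propeller: D = 0.462 m, P = 0.27 m (p = P/D = 0.584416); state ← (V=0, rpm=0)
throttle_to(3759): rpm ← 3759
set_airspeed(47.87): V ← 47.87 m/s
adjust_throttle(+214): rpm ← 3759 +214 = 3973
final state: V = 47.87 m/s, rpm = 3973 → n = rpm/60 = 66.216667 rev/s
J = V / (n·D) = 47.87 / (66.216667 × 0.462) = 1.564783
regime bands: climb J<0.2922 | cruise [0.2922, 0.5844) | windmill J≥0.5844
J = 1.5648 → windmill

J = 1.5648, regime = windmill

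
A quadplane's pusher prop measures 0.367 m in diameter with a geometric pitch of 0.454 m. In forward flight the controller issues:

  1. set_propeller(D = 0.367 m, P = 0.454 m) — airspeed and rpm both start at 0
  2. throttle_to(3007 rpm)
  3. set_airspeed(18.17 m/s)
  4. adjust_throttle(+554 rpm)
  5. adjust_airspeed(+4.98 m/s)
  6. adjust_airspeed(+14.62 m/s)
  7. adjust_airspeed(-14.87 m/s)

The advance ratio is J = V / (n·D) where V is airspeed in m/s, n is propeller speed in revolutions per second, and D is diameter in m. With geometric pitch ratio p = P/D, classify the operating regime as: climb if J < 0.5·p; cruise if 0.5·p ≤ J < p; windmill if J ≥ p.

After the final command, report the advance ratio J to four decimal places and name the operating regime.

J = 1.0514, regime = cruise

set_propeller: D = 0.367 m, P = 0.454 m (p = P/D = 1.237057); state ← (V=0, rpm=0)
throttle_to(3007): rpm ← 3007
set_airspeed(18.17): V ← 18.17 m/s
adjust_throttle(+554): rpm ← 3007 +554 = 3561
adjust_airspeed(+4.98): V ← 18.17 +4.98 = 23.15 m/s
adjust_airspeed(+14.62): V ← 23.15 +14.62 = 37.77 m/s
adjust_airspeed(-14.87): V ← 37.77 -14.87 = 22.9 m/s
final state: V = 22.9 m/s, rpm = 3561 → n = rpm/60 = 59.350000 rev/s
J = V / (n·D) = 22.9 / (59.350000 × 0.367) = 1.051353
regime bands: climb J<0.6185 | cruise [0.6185, 1.2371) | windmill J≥1.2371
J = 1.0514 → cruise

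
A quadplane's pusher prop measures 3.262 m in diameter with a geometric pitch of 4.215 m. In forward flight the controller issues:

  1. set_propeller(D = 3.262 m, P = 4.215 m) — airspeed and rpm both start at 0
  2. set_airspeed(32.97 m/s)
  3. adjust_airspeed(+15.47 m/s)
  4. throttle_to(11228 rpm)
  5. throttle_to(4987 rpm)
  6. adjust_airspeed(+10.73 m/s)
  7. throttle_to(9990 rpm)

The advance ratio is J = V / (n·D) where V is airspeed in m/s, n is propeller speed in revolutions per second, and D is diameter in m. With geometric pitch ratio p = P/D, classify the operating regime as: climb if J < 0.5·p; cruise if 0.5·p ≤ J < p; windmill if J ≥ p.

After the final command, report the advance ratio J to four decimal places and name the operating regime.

set_propeller: D = 3.262 m, P = 4.215 m (p = P/D = 1.292152); state ← (V=0, rpm=0)
set_airspeed(32.97): V ← 32.97 m/s
adjust_airspeed(+15.47): V ← 32.97 +15.47 = 48.44 m/s
throttle_to(11228): rpm ← 11228
throttle_to(4987): rpm ← 4987
adjust_airspeed(+10.73): V ← 48.44 +10.73 = 59.17 m/s
throttle_to(9990): rpm ← 9990
final state: V = 59.17 m/s, rpm = 9990 → n = rpm/60 = 166.500000 rev/s
J = V / (n·D) = 59.17 / (166.500000 × 3.262) = 0.108944
regime bands: climb J<0.6461 | cruise [0.6461, 1.2922) | windmill J≥1.2922
J = 0.1089 → climb

J = 0.1089, regime = climb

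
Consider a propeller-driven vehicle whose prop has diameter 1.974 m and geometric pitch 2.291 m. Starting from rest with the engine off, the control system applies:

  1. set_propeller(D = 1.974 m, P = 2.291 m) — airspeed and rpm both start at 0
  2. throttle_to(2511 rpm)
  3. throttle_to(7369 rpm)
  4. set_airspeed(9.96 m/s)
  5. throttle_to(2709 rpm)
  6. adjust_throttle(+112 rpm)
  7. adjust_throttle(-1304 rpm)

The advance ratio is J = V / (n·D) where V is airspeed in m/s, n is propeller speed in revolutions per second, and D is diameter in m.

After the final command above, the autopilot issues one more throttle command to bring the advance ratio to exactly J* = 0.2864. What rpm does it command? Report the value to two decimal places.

set_propeller: D = 1.974 m, P = 2.291 m (p = P/D = 1.160588); state ← (V=0, rpm=0)
throttle_to(2511): rpm ← 2511
throttle_to(7369): rpm ← 7369
set_airspeed(9.96): V ← 9.96 m/s
throttle_to(2709): rpm ← 2709
adjust_throttle(+112): rpm ← 2709 +112 = 2821
adjust_throttle(-1304): rpm ← 2821 -1304 = 1517
final state: V = 9.96 m/s, rpm = 1517 → n = rpm/60 = 25.283333 rev/s
target J* = 0.2864; solve J* = V/(n·D) for n: n = V/(J*·D) = 9.96/(0.2864 × 1.974) = 17.617293 rev/s
rpm = 60·n = 1057.037578

rpm = 1057.04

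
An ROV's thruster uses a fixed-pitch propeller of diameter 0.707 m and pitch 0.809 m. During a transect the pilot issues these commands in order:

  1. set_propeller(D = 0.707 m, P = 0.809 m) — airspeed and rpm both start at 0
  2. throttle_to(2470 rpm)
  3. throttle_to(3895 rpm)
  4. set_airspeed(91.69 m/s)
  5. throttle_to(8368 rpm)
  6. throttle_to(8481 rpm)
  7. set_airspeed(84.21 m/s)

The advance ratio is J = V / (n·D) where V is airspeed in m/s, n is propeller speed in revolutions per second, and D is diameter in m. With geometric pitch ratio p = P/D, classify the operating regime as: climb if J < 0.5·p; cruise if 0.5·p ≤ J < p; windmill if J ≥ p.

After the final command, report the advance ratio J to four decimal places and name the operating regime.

set_propeller: D = 0.707 m, P = 0.809 m (p = P/D = 1.144272); state ← (V=0, rpm=0)
throttle_to(2470): rpm ← 2470
throttle_to(3895): rpm ← 3895
set_airspeed(91.69): V ← 91.69 m/s
throttle_to(8368): rpm ← 8368
throttle_to(8481): rpm ← 8481
set_airspeed(84.21): V ← 84.21 m/s
final state: V = 84.21 m/s, rpm = 8481 → n = rpm/60 = 141.350000 rev/s
J = V / (n·D) = 84.21 / (141.350000 × 0.707) = 0.842652
regime bands: climb J<0.5721 | cruise [0.5721, 1.1443) | windmill J≥1.1443
J = 0.8427 → cruise

J = 0.8427, regime = cruise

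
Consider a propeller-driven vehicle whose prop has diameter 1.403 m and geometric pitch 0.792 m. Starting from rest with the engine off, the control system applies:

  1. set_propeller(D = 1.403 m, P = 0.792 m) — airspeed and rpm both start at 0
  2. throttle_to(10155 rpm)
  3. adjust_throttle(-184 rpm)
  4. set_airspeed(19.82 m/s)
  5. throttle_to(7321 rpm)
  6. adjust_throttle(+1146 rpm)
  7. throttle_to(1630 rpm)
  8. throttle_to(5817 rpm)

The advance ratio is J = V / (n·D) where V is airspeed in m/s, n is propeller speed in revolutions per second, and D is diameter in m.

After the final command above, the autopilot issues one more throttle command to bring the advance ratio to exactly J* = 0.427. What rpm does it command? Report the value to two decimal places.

set_propeller: D = 1.403 m, P = 0.792 m (p = P/D = 0.564505); state ← (V=0, rpm=0)
throttle_to(10155): rpm ← 10155
adjust_throttle(-184): rpm ← 10155 -184 = 9971
set_airspeed(19.82): V ← 19.82 m/s
throttle_to(7321): rpm ← 7321
adjust_throttle(+1146): rpm ← 7321 +1146 = 8467
throttle_to(1630): rpm ← 1630
throttle_to(5817): rpm ← 5817
final state: V = 19.82 m/s, rpm = 5817 → n = rpm/60 = 96.950000 rev/s
target J* = 0.427; solve J* = V/(n·D) for n: n = V/(J*·D) = 19.82/(0.427 × 1.403) = 33.084007 rev/s
rpm = 60·n = 1985.040420

rpm = 1985.04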